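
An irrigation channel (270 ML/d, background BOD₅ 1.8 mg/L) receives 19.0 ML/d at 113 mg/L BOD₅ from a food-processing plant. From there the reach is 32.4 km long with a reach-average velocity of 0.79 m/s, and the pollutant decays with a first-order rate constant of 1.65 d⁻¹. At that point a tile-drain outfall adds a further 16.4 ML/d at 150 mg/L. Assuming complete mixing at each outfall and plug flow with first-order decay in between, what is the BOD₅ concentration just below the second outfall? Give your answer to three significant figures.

Conservation of mass: C = (270.0·1.800 + 19.00·113.0) / 289.0 = 2633/289.0 = 9.111 mg/L; combined flow 289.0 ML/d.
Travel time t = 32.4·1000 / 0.79 = 41010 s = 11.39 h.
First-order decay: C = 9.111·exp(−k·t) = 9.111·0.4569 = 4.163 mg/L.
At the second outfall, C = (289.0·4.163 + 16.40·150.0) / (289.0 + 16.40) = 11.99 mg/L.

12.0 mg/L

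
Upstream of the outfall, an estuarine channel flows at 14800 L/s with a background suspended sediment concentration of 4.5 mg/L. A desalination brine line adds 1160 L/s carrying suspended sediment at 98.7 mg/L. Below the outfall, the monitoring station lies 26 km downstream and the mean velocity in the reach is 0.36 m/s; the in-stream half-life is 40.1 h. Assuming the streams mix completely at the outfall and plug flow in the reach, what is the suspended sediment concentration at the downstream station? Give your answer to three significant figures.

Flow-weighted average: C = (14800·4.500 + 1160·98.70) / 15960 = 181100/15960 = 11.35 mg/L.
Travel time t = 26·1000 / 0.36 = 72220 s = 20.06 h.
Half-life 40.1 h → k = ln 2 / 40.1 = 0.01729 h⁻¹ = 0.4149 d⁻¹.
After decay, C = 11.35 × e^(−kt) = 11.35 × 0.7070 = 8.022 mg/L.

8.02 mg/L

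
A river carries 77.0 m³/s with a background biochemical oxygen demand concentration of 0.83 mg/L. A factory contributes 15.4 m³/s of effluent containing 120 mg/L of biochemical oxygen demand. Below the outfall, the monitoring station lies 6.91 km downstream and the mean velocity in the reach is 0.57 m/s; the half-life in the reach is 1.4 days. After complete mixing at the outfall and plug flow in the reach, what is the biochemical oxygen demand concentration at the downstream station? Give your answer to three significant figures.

Conservation of mass: C = (77.00·0.8300 + 15.40·120.0) / 92.40 = 1912/92.40 = 20.69 mg/L.
Travel time t = 6.91·1000 / 0.57 = 12120 s = 3.367 h.
Half-life 1.4 d → k = ln 2 / 1.4 = 0.4951 d⁻¹.
First-order decay: C = 20.69·exp(−k·t) = 20.69·0.9329 = 19.30 mg/L.

19.3 mg/L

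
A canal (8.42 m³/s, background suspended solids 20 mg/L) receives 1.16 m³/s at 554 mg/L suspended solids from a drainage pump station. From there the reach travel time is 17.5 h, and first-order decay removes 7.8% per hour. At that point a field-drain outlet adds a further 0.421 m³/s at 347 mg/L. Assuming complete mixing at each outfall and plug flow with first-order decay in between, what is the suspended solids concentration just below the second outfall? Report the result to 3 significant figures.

34.2 mg/L

Conservation of mass: C = (8.420·20.00 + 1.160·554.0) / 9.580 = 811.0/9.580 = 84.66 mg/L; combined flow 9.580 m³/s.
7.8%/h lost → k = −ln(1 − 0.078) = 0.08121 h⁻¹.
First-order decay: C = 84.66·exp(−k·t) = 84.66·0.2414 = 20.44 mg/L.
At the second outfall, C = (9.580·20.44 + 0.4210·347.0) / (9.580 + 0.4210) = 34.19 mg/L.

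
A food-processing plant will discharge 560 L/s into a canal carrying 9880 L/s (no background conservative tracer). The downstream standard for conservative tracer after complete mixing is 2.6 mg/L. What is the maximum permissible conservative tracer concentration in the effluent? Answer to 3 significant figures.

48.5 mg/L

At the limit, (Qr·Cr + Qe·Cₑ)/(Qr + Qe) = 2.6:
Cₑ = (10440·2.6 − 9880·0) / 560.0 = 48.47 mg/L.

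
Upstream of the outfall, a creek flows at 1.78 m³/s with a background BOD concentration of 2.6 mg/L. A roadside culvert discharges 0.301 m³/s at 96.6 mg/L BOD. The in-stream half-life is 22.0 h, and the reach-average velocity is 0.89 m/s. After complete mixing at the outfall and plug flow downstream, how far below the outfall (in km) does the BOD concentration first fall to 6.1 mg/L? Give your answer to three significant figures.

99.3 km

Flow-weighted average: C = (1.780·2.600 + 0.3010·96.60) / 2.081 = 33.70/2.081 = 16.20 mg/L.
Half-life 22.0 h → k = ln 2 / 22.0 = 0.03151 h⁻¹ = 0.7562 d⁻¹.
Set 16.20·exp(−k·t) = 6.1 → t = ln(16.20/6.1)/k = 111600 s = 30.99 h.
Distance = v·t = 0.89·111600 = 99300 m = 99.30 km.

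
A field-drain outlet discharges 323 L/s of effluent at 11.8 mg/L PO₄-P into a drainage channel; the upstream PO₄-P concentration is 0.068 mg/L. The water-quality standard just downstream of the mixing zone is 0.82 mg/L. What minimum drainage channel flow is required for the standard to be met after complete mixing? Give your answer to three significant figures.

4720 L/s

Set C_mix = 0.82: (Q·0.06800 + 323.0·11.80) / (Q + 323.0) = 0.82
→ Q = 323.0·(11.80 − 0.82)/(0.82 − 0.06800) = 4716 L/s.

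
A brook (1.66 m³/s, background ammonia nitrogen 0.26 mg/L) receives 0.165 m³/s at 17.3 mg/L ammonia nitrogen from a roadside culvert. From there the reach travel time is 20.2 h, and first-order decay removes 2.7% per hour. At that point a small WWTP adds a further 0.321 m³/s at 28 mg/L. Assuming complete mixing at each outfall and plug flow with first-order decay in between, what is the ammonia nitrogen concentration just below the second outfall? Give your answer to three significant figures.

5.07 mg/L

Flow-weighted average: C = (1.660·0.2600 + 0.1650·17.30) / 1.825 = 3.286/1.825 = 1.801 mg/L; combined flow 1.825 m³/s.
2.7%/h lost → k = −ln(1 − 0.027) = 0.02737 h⁻¹.
After decay, C = 1.801 × e^(−kt) = 1.801 × 0.5753 = 1.036 mg/L.
At the second outfall, C = (1.825·1.036 + 0.3210·28.00) / (1.825 + 0.3210) = 5.069 mg/L.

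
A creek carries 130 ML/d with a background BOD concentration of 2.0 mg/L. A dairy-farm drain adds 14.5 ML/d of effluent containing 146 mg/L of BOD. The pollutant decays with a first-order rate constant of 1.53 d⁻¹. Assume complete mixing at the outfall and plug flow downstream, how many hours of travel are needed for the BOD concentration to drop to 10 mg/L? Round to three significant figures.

7.81 h

Mass balance: C = (130.0·2.000 + 14.50·146.0) / 144.5 = 2377/144.5 = 16.45 mg/L.
16.45·exp(−k·t) = 10 → t = ln(16.45/10)/k = 28110 s = 7.808 h.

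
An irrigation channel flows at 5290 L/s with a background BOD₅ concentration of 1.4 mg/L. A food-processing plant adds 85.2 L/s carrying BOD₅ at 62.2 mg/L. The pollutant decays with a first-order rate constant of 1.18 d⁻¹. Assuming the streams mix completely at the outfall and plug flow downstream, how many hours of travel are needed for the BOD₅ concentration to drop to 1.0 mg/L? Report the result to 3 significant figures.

17.5 h

Mass balance: C = (5290·1.400 + 85.20·62.20) / 5375 = 12710/5375 = 2.364 mg/L.
2.364·exp(−k·t) = 1.0 → t = ln(2.364/1.0)/k = 62990 s = 17.50 h.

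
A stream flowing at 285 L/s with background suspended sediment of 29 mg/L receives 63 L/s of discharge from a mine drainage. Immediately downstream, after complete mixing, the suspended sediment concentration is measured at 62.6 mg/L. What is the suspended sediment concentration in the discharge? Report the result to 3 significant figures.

Mass balance: 285.0·29.00 + 63.00·Cₑ = 348.0·62.60
→ Cₑ = (348.0·62.60 − 285.0·29.00) / 63.00 = 214.6 mg/L.

215 mg/L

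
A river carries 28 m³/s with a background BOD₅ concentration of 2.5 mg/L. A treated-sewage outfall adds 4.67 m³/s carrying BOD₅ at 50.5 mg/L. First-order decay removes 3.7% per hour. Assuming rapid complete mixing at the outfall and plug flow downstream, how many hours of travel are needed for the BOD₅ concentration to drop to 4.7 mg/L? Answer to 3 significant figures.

Conservation of mass: C = (28.00·2.500 + 4.670·50.50) / 32.67 = 305.8/32.67 = 9.361 mg/L.
3.7%/h lost → k = −ln(1 − 0.037) = 0.03770 h⁻¹.
9.361·exp(−k·t) = 4.7 → t = ln(9.361/4.7)/k = 65790 s = 18.28 h.

18.3 h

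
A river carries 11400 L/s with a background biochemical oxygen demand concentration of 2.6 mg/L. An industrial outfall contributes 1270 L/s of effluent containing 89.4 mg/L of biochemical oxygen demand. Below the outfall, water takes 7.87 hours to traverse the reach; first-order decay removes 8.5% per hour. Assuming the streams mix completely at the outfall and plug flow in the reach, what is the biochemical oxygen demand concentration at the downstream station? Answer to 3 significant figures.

5.62 mg/L

Mass balance: C = (11400·2.600 + 1270·89.40) / 12670 = 143200/12670 = 11.30 mg/L.
8.5%/h lost → k = −ln(1 − 0.085) = 0.08883 h⁻¹.
After decay, C = 11.30 × e^(−kt) = 11.30 × 0.4970 = 5.617 mg/L.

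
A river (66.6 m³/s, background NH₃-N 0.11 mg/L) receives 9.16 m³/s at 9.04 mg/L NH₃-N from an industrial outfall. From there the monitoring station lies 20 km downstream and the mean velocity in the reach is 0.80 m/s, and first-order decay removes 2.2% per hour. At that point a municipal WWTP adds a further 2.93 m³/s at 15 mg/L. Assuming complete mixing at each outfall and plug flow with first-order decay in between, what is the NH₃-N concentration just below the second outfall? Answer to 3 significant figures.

1.54 mg/L

Flow-weighted average: C = (66.60·0.1100 + 9.160·9.040) / 75.76 = 90.13/75.76 = 1.190 mg/L; combined flow 75.76 m³/s.
Travel time t = 20·1000 / 0.80 = 25000 s = 6.944 h.
2.2%/h lost → k = −ln(1 − 0.022) = 0.02225 h⁻¹.
After decay, C = 1.190 × e^(−kt) = 1.190 × 0.8569 = 1.019 mg/L.
Second outfall: C = (75.76·1.019 + 2.930·15.00)/78.69 = 1.540 mg/L.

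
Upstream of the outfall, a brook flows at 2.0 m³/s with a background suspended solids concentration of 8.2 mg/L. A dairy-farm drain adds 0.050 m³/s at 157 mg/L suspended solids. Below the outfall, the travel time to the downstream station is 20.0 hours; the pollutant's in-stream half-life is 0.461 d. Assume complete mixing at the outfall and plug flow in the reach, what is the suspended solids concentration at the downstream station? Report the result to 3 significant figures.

Mixed concentration C = ΣQC/ΣQ = (2.000·8.200 + 0.05000·157.0) / 2.050 = 24.25/2.050 = 11.83 mg/L.
Half-life 0.461 d → k = ln 2 / 0.461 = 1.504 d⁻¹.
After decay, C = 11.83 × e^(−kt) = 11.83 × 0.2857 = 3.379 mg/L.

3.38 mg/L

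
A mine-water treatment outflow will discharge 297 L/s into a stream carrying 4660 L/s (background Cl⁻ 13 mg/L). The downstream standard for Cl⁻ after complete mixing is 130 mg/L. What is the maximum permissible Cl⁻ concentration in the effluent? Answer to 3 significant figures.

At the limit, (Qr·Cr + Qe·Cₑ)/(Qr + Qe) = 130:
Cₑ = (4957·130 − 4660·13.00) / 297.0 = 1966 mg/L.

1970 mg/L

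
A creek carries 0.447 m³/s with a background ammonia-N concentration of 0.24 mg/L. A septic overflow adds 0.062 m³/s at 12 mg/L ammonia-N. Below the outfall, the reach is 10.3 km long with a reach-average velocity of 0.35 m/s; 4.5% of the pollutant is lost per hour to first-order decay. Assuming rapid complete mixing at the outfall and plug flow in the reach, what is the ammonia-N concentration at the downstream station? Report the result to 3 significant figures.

1.15 mg/L

Mass balance: C = (0.4470·0.2400 + 0.06200·12.00) / 0.5090 = 0.8513/0.5090 = 1.672 mg/L.
Travel time t = 10.3·1000 / 0.35 = 29430 s = 8.175 h.
4.5%/h lost → k = −ln(1 − 0.045) = 0.04604 h⁻¹.
First-order decay: C = 1.672·exp(−k·t) = 1.672·0.6863 = 1.148 mg/L.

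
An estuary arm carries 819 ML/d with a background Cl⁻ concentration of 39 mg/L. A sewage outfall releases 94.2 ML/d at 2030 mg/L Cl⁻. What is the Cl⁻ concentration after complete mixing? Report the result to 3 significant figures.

244 mg/L

After mixing, C = (819.0·39.00 + 94.20·2030) / 913.2 = 223200/913.2 = 244.4 mg/L.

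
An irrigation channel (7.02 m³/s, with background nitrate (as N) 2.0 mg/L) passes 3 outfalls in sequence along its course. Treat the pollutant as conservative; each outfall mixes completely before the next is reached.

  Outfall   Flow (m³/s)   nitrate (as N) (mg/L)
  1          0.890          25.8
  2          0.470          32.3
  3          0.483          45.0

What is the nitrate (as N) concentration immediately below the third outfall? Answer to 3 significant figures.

8.34 mg/L

Below outfall 1: Q → 7.910 m³/s, C = (7.020·2.000 + 0.8900·25.80)/7.910 = 4.678 mg/L.
Below outfall 2: Q → 8.380 m³/s, C = (7.910·4.678 + 0.4700·32.30)/8.380 = 6.227 mg/L.
Below outfall 3: Q → 8.863 m³/s, C = (8.380·6.227 + 0.4830·45.00)/8.863 = 8.340 mg/L.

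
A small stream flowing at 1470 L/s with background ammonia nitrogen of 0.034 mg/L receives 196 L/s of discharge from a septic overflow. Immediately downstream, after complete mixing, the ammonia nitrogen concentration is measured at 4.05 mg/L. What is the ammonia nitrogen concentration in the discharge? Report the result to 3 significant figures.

34.2 mg/L

Mass balance: 1470·0.03400 + 196.0·Cₑ = 1666·4.050
→ Cₑ = (1666·4.050 − 1470·0.03400) / 196.0 = 34.17 mg/L.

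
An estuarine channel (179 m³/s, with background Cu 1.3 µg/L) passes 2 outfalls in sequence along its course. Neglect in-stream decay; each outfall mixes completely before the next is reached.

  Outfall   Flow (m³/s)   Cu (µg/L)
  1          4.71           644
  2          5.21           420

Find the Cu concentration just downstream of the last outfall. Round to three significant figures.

28.9 µg/L

Outfall 1: combined Q = 183.7 m³/s; C = (179.0·1.300 + 4.710·644.0)/183.7 = 17.78 µg/L.
Outfall 2: combined Q = 188.9 m³/s; C = (183.7·17.78 + 5.210·420.0)/188.9 = 28.87 µg/L.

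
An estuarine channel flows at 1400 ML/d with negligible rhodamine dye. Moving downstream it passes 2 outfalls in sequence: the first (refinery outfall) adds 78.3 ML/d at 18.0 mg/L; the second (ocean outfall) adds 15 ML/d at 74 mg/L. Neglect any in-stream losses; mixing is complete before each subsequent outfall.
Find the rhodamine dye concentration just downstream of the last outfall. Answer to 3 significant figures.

Outfall 1: combined Q = 1478 ML/d; C = (1400·0 + 78.30·18.00)/1478 = 0.9534 mg/L.
Outfall 2: combined Q = 1493 ML/d; C = (1478·0.9534 + 15.00·74.00)/1493 = 1.687 mg/L.

1.69 mg/L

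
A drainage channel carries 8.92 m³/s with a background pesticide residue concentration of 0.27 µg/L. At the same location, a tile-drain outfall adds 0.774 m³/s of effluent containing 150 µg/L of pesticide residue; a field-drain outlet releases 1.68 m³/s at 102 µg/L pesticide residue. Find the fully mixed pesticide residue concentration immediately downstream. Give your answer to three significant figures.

Mixed concentration C = ΣQC/ΣQ = (8.920·0.2700 + 0.7740·150.0 + 1.680·102.0) / 11.37 = 289.9/11.37 = 25.49 µg/L.

25.5 µg/L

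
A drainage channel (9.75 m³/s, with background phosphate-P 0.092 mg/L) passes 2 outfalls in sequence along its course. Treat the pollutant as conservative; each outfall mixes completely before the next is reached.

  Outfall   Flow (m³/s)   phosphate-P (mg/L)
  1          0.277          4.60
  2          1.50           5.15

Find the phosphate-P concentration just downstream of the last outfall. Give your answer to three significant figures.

0.859 mg/L

Outfall 1: combined Q = 10.03 m³/s; C = (9.750·0.09200 + 0.2770·4.600)/10.03 = 0.2165 mg/L.
Outfall 2: combined Q = 11.53 m³/s; C = (10.03·0.2165 + 1.500·5.150)/11.53 = 0.8585 mg/L.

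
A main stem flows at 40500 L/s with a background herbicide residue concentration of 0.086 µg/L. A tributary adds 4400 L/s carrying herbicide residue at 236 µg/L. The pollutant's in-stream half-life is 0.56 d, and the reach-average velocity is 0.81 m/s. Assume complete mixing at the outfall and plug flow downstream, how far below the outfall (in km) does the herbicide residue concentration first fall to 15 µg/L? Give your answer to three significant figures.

Mixed concentration C = ΣQC/ΣQ = (40500·0.08600 + 4400·236.0) / 44900 = 1042000/44900 = 23.20 µg/L.
Half-life 0.56 d → k = ln 2 / 0.56 = 1.238 d⁻¹.
Set 23.20·exp(−k·t) = 15 → t = ln(23.20/15)/k = 30450 s = 8.460 h.
Distance = v·t = 0.81·30450 = 24670 m = 24.67 km.

24.7 km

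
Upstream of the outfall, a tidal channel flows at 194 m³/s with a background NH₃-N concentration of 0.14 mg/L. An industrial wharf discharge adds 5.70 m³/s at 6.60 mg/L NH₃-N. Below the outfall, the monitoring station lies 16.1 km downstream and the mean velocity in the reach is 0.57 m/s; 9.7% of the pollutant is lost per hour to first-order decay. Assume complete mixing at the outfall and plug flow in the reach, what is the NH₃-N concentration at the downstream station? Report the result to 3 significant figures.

0.146 mg/L

After mixing, C = (194.0·0.1400 + 5.700·6.600) / 199.7 = 64.78/199.7 = 0.3244 mg/L.
Travel time t = 16.1·1000 / 0.57 = 28250 s = 7.846 h.
9.7%/h lost → k = −ln(1 − 0.097) = 0.1020 h⁻¹.
Applying C = C₀e^(−kt): 0.3244 × 0.4491 = 0.1457 mg/L.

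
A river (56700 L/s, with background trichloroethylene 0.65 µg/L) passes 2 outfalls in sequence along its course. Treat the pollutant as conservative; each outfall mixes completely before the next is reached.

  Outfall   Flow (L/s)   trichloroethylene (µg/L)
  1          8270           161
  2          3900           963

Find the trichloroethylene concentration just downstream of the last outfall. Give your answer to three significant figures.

Outfall 1: combined Q = 64970 L/s; C = (56700·0.6500 + 8270·161.0)/64970 = 21.06 µg/L.
Outfall 2: combined Q = 68870 L/s; C = (64970·21.06 + 3900·963.0)/68870 = 74.40 µg/L.

74.4 µg/L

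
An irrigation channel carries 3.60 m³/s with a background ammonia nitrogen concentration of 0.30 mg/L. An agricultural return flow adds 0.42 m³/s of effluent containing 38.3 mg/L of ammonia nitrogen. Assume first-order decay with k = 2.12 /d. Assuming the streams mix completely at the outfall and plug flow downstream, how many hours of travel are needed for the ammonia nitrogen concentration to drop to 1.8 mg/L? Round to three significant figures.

Flow-weighted average: C = (3.600·0.3000 + 0.4200·38.30) / 4.020 = 17.17/4.020 = 4.270 mg/L.
4.270·exp(−k·t) = 1.8 → t = ln(4.270/1.8)/k = 35210 s = 9.780 h.

9.78 h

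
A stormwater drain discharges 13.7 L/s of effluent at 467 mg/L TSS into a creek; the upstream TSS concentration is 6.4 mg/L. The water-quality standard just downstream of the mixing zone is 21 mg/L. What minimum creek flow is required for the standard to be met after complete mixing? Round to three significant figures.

419 L/s

Set C_mix = 21: (Q·6.400 + 13.70·467.0) / (Q + 13.70) = 21
→ Q = 13.70·(467.0 − 21)/(21 − 6.400) = 418.5 L/s.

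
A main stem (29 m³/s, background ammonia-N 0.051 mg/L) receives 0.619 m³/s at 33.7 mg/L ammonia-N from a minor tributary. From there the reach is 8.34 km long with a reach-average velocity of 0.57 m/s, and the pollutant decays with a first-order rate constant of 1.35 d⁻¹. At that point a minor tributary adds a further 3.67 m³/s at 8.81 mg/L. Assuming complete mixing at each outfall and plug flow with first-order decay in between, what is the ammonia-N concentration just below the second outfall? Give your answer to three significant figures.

1.51 mg/L

After mixing, C = (29.00·0.05100 + 0.6190·33.70) / 29.62 = 22.34/29.62 = 0.7542 mg/L; combined flow 29.62 m³/s.
Travel time t = 8.34·1000 / 0.57 = 14630 s = 4.064 h.
First-order decay: C = 0.7542·exp(−k·t) = 0.7542·0.7956 = 0.6001 mg/L.
Second outfall: C = (29.62·0.6001 + 3.670·8.810)/33.29 = 1.505 mg/L.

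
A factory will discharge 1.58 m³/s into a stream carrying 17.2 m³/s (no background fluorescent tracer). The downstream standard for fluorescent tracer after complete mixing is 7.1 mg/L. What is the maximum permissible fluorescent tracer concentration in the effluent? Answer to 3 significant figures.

At the limit, (Qr·Cr + Qe·Cₑ)/(Qr + Qe) = 7.1:
Cₑ = (18.78·7.1 − 17.20·0) / 1.580 = 84.39 mg/L.

84.4 mg/L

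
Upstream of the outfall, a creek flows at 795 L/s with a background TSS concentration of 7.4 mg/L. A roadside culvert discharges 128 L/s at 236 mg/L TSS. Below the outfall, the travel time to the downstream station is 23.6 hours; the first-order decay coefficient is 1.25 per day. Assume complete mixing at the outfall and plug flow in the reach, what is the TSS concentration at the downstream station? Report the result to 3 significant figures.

After mixing, C = (795.0·7.400 + 128.0·236.0) / 923.0 = 36090/923.0 = 39.10 mg/L.
First-order decay: C = 39.10·exp(−k·t) = 39.10·0.2925 = 11.44 mg/L.

11.4 mg/L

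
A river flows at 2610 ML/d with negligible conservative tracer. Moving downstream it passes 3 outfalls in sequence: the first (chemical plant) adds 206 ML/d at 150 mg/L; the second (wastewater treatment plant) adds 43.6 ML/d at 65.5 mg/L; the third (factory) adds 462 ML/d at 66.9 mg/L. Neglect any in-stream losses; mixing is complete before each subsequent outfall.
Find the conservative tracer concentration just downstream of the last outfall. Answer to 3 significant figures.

19.5 mg/L

After outfall 1: Q = 2610 + 206.0 = 2816 ML/d; C = (2610·0 + 206.0·150.0)/2816 = 10.97 mg/L.
After outfall 2: Q = 2816 + 43.60 = 2860 ML/d; C = (2816·10.97 + 43.60·65.50)/2860 = 11.80 mg/L.
After outfall 3: Q = 2860 + 462.0 = 3322 ML/d; C = (2860·11.80 + 462.0·66.90)/3322 = 19.47 mg/L.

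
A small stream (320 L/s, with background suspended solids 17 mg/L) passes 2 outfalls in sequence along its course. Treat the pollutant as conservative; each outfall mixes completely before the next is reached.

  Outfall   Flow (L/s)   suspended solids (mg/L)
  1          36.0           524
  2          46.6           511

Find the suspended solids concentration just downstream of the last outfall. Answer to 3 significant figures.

After outfall 1: Q = 320.0 + 36.00 = 356.0 L/s; C = (320.0·17.00 + 36.00·524.0)/356.0 = 68.27 mg/L.
After outfall 2: Q = 356.0 + 46.60 = 402.6 L/s; C = (356.0·68.27 + 46.60·511.0)/402.6 = 119.5 mg/L.

120 mg/L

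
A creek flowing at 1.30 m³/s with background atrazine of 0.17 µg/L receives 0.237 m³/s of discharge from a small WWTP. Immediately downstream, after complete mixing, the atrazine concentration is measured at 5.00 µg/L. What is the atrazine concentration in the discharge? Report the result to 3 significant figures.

31.5 µg/L

Mass balance: 1.300·0.1700 + 0.2370·Cₑ = 1.537·5.000
→ Cₑ = (1.537·5.000 − 1.300·0.1700) / 0.2370 = 31.49 µg/L.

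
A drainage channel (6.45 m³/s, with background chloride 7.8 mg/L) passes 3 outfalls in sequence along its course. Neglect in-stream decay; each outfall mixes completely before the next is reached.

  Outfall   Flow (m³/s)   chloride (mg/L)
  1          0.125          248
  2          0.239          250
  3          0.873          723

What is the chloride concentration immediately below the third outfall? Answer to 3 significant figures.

Below outfall 1: Q → 6.575 m³/s, C = (6.450·7.800 + 0.1250·248.0)/6.575 = 12.37 mg/L.
Below outfall 2: Q → 6.814 m³/s, C = (6.575·12.37 + 0.2390·250.0)/6.814 = 20.70 mg/L.
Below outfall 3: Q → 7.687 m³/s, C = (6.814·20.70 + 0.8730·723.0)/7.687 = 100.5 mg/L.

100 mg/L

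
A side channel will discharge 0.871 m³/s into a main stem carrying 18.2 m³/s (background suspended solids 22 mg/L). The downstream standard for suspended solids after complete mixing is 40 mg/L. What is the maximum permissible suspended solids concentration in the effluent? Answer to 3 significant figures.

416 mg/L

At the limit, (Qr·Cr + Qe·Cₑ)/(Qr + Qe) = 40:
Cₑ = (19.07·40 − 18.20·22.00) / 0.8710 = 416.1 mg/L.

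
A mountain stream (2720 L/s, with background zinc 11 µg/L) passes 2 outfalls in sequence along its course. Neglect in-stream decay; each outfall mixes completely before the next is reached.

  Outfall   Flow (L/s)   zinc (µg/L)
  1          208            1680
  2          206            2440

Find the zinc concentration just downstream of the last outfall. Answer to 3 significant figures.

281 µg/L

After outfall 1: Q = 2720 + 208.0 = 2928 L/s; C = (2720·11.00 + 208.0·1680)/2928 = 129.6 µg/L.
After outfall 2: Q = 2928 + 206.0 = 3134 L/s; C = (2928·129.6 + 206.0·2440)/3134 = 281.4 µg/L.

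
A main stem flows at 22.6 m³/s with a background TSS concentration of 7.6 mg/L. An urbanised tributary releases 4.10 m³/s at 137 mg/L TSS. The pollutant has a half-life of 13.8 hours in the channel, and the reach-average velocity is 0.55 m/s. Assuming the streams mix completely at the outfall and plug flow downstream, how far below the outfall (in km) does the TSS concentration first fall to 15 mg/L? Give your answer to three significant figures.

Mixed concentration C = ΣQC/ΣQ = (22.60·7.600 + 4.100·137.0) / 26.70 = 733.5/26.70 = 27.47 mg/L.
Half-life 13.8 h → k = ln 2 / 13.8 = 0.05023 h⁻¹ = 1.205 d⁻¹.
Set 27.47·exp(−k·t) = 15 → t = ln(27.47/15)/k = 43370 s = 12.05 h.
Distance = v·t = 0.55·43370 = 23850 m = 23.85 km.

23.9 km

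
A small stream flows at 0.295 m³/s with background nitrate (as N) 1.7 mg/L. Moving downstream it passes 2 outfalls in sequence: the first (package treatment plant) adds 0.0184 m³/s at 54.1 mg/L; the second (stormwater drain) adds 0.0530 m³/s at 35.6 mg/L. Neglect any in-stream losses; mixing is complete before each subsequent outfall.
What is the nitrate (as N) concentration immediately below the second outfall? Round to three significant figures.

9.24 mg/L

Outfall 1: combined Q = 0.3134 m³/s; C = (0.2950·1.700 + 0.01840·54.10)/0.3134 = 4.776 mg/L.
Outfall 2: combined Q = 0.3664 m³/s; C = (0.3134·4.776 + 0.05300·35.60)/0.3664 = 9.235 mg/L.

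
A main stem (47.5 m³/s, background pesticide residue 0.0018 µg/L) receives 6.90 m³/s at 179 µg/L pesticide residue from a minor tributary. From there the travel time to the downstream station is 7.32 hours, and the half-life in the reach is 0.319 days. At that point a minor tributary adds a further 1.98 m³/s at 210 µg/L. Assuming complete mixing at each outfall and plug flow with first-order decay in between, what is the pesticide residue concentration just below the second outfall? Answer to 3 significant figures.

18.7 µg/L

After mixing, C = (47.50·0.001800 + 6.900·179.0) / 54.40 = 1235/54.40 = 22.71 µg/L; combined flow 54.40 m³/s.
Half-life 0.319 d → k = ln 2 / 0.319 = 2.173 d⁻¹.
Decay over the reach: 22.71·exp(−kt) = 22.71·0.5154 = 11.70 µg/L.
At the second outfall, C = (54.40·11.70 + 1.980·210.0) / (54.40 + 1.980) = 18.67 µg/L.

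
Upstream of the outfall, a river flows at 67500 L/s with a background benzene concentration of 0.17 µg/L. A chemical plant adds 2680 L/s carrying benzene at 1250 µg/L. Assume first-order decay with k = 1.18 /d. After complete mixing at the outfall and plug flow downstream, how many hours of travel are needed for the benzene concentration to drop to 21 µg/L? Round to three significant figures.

16.8 h

Mixed concentration C = ΣQC/ΣQ = (67500·0.1700 + 2680·1250) / 70180 = 3361000/70180 = 47.90 µg/L.
47.90·exp(−k·t) = 21 → t = ln(47.90/21)/k = 60370 s = 16.77 h.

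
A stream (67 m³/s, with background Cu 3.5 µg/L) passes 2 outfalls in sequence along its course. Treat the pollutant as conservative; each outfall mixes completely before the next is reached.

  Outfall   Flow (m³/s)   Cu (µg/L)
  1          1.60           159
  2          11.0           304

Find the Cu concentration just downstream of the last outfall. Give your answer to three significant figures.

Outfall 1: combined Q = 68.60 m³/s; C = (67.00·3.500 + 1.600·159.0)/68.60 = 7.127 µg/L.
Outfall 2: combined Q = 79.60 m³/s; C = (68.60·7.127 + 11.00·304.0)/79.60 = 48.15 µg/L.

48.2 µg/L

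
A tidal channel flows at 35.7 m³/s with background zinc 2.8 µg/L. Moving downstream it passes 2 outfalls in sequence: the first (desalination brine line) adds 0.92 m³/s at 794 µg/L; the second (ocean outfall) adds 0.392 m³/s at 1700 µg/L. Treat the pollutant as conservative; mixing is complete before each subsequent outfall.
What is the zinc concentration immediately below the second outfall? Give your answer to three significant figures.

Below outfall 1: Q → 36.62 m³/s, C = (35.70·2.800 + 0.9200·794.0)/36.62 = 22.68 µg/L.
Below outfall 2: Q → 37.01 m³/s, C = (36.62·22.68 + 0.3920·1700)/37.01 = 40.44 µg/L.

40.4 µg/L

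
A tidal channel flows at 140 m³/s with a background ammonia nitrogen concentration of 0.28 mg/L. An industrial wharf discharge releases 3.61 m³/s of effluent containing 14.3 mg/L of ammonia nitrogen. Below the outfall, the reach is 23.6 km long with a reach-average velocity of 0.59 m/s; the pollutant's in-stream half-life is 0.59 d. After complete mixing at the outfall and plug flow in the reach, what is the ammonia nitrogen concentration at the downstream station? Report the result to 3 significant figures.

0.367 mg/L

Flow-weighted average: C = (140.0·0.2800 + 3.610·14.30) / 143.6 = 90.82/143.6 = 0.6324 mg/L.
Travel time t = 23.6·1000 / 0.59 = 40000 s = 11.11 h.
Half-life 0.59 d → k = ln 2 / 0.59 = 1.175 d⁻¹.
First-order decay: C = 0.6324·exp(−k·t) = 0.6324·0.5805 = 0.3671 mg/L.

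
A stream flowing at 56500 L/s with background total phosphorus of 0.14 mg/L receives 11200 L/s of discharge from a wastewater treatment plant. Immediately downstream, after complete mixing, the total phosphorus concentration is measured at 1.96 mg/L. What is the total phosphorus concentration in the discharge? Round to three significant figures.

Mass balance: 56500·0.1400 + 11200·Cₑ = 67700·1.960
→ Cₑ = (67700·1.960 − 56500·0.1400) / 11200 = 11.14 mg/L.

11.1 mg/L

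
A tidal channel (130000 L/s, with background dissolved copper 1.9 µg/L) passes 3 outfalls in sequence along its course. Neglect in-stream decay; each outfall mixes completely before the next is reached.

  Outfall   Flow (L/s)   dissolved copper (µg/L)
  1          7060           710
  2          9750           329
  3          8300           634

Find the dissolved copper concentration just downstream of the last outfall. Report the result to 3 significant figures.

88.5 µg/L

After outfall 1: Q = 130000 + 7060 = 137100 L/s; C = (130000·1.900 + 7060·710.0)/137100 = 38.37 µg/L.
After outfall 2: Q = 137100 + 9750 = 146800 L/s; C = (137100·38.37 + 9750·329.0)/146800 = 57.68 µg/L.
After outfall 3: Q = 146800 + 8300 = 155100 L/s; C = (146800·57.68 + 8300·634.0)/155100 = 88.51 µg/L.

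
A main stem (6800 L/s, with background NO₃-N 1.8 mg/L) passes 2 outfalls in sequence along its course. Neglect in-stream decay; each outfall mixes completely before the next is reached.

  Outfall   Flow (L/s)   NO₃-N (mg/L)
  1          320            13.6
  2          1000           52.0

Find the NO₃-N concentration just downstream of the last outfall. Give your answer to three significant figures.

After outfall 1: Q = 6800 + 320.0 = 7120 L/s; C = (6800·1.800 + 320.0·13.60)/7120 = 2.330 mg/L.
After outfall 2: Q = 7120 + 1000 = 8120 L/s; C = (7120·2.330 + 1000·52.00)/8120 = 8.447 mg/L.

8.45 mg/L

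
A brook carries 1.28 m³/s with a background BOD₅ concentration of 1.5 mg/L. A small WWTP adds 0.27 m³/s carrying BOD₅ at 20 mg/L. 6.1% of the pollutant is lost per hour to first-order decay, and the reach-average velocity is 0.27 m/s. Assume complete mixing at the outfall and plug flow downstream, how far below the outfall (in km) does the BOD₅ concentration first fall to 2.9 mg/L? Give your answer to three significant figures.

Conservation of mass: C = (1.280·1.500 + 0.2700·20.00) / 1.550 = 7.320/1.550 = 4.723 mg/L.
6.1%/h lost → k = −ln(1 − 0.061) = 0.06294 h⁻¹.
Set 4.723·exp(−k·t) = 2.9 → t = ln(4.723/2.9)/k = 27890 s = 7.748 h.
Distance = v·t = 0.27·27890 = 7531 m = 7.531 km.

7.53 km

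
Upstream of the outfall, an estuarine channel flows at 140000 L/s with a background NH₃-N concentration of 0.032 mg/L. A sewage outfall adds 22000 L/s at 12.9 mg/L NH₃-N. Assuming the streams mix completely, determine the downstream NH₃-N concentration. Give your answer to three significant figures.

1.78 mg/L

Mass balance: C = (140000·0.03200 + 22000·12.90) / 162000 = 288300/162000 = 1.780 mg/L.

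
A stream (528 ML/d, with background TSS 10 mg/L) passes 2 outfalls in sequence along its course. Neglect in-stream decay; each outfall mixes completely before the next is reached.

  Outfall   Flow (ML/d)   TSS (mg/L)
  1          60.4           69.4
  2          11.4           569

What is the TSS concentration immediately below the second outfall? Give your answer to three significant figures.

After outfall 1: Q = 528.0 + 60.40 = 588.4 ML/d; C = (528.0·10.00 + 60.40·69.40)/588.4 = 16.10 mg/L.
After outfall 2: Q = 588.4 + 11.40 = 599.8 ML/d; C = (588.4·16.10 + 11.40·569.0)/599.8 = 26.61 mg/L.

26.6 mg/L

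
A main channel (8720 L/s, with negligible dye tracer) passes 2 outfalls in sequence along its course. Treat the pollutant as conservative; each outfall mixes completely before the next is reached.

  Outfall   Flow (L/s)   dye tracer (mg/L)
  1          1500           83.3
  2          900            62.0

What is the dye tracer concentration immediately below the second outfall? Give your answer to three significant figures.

16.3 mg/L

After outfall 1: Q = 8720 + 1500 = 10220 L/s; C = (8720·0 + 1500·83.30)/10220 = 12.23 mg/L.
After outfall 2: Q = 10220 + 900.0 = 11120 L/s; C = (10220·12.23 + 900.0·62.00)/11120 = 16.25 mg/L.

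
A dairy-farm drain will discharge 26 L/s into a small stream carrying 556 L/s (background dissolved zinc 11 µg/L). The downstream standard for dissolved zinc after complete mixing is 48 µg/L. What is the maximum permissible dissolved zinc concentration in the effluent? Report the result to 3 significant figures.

839 µg/L

At the limit, (Qr·Cr + Qe·Cₑ)/(Qr + Qe) = 48:
Cₑ = (582.0·48 − 556.0·11.00) / 26.00 = 839.2 µg/L.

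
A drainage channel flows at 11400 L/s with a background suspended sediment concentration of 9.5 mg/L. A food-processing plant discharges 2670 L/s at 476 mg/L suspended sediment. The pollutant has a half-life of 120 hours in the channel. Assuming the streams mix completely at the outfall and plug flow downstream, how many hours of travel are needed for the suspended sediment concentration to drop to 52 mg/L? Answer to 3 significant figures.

Flow-weighted average: C = (11400·9.500 + 2670·476.0) / 14070 = 1379000/14070 = 98.03 mg/L.
Half-life 120 h → k = ln 2 / 120 = 0.005776 h⁻¹ = 0.1386 d⁻¹.
98.03·exp(−k·t) = 52 → t = ln(98.03/52)/k = 395100 s = 109.8 h.

110 h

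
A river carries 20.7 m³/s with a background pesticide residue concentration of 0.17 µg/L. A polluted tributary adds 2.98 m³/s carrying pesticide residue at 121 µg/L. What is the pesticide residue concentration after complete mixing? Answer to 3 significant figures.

Conservation of mass: C = (20.70·0.1700 + 2.980·121.0) / 23.68 = 364.1/23.68 = 15.38 µg/L.

15.4 µg/L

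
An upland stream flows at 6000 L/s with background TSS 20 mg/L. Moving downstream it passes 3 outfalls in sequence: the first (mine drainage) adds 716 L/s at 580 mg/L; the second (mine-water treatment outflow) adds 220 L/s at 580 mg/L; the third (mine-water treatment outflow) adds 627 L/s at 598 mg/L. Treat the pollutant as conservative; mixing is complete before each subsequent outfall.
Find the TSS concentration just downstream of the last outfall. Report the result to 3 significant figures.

137 mg/L

Outfall 1: combined Q = 6716 L/s; C = (6000·20.00 + 716.0·580.0)/6716 = 79.70 mg/L.
Outfall 2: combined Q = 6936 L/s; C = (6716·79.70 + 220.0·580.0)/6936 = 95.57 mg/L.
Outfall 3: combined Q = 7563 L/s; C = (6936·95.57 + 627.0·598.0)/7563 = 137.2 mg/L.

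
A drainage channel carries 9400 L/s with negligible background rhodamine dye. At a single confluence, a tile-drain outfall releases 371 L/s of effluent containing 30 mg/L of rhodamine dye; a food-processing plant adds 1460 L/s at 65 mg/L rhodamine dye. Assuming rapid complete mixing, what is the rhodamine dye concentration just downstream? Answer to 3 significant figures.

9.44 mg/L

Conservation of mass: C = (9400·0 + 371.0·30.00 + 1460·65.00) / 11230 = 106000/11230 = 9.441 mg/L.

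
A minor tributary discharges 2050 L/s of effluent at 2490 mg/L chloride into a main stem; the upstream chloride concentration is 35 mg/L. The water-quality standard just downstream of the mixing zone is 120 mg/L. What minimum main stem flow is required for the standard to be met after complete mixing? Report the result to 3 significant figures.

57200 L/s

Set C_mix = 120: (Q·35.00 + 2050·2490) / (Q + 2050) = 120
→ Q = 2050·(2490 − 120)/(120 − 35.00) = 57160 L/s.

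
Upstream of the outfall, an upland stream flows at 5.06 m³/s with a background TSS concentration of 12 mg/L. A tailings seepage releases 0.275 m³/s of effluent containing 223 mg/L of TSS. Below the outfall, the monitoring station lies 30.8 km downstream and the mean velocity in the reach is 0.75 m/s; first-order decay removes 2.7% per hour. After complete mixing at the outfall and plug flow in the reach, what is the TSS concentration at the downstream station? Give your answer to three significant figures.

Mass balance: C = (5.060·12.00 + 0.2750·223.0) / 5.335 = 122.0/5.335 = 22.88 mg/L.
Travel time t = 30.8·1000 / 0.75 = 41070 s = 11.41 h.
2.7%/h lost → k = −ln(1 − 0.027) = 0.02737 h⁻¹.
First-order decay: C = 22.88·exp(−k·t) = 22.88·0.7318 = 16.74 mg/L.

16.7 mg/L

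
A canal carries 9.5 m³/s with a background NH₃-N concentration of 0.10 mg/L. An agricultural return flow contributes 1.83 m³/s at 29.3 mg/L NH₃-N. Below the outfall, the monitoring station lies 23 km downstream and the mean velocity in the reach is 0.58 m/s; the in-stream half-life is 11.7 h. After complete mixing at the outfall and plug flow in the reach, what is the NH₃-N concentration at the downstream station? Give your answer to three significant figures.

2.51 mg/L

Flow-weighted average: C = (9.500·0.1000 + 1.830·29.30) / 11.33 = 54.57/11.33 = 4.816 mg/L.
Travel time t = 23·1000 / 0.58 = 39660 s = 11.02 h.
Half-life 11.7 h → k = ln 2 / 11.7 = 0.05924 h⁻¹ = 1.422 d⁻¹.
First-order decay: C = 4.816·exp(−k·t) = 4.816·0.5207 = 2.508 mg/L.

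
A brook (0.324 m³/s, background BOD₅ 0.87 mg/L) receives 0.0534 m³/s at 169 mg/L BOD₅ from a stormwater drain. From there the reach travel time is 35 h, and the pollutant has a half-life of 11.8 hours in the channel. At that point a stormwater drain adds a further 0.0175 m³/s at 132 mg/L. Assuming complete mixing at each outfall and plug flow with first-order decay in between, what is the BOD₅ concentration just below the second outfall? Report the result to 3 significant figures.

8.87 mg/L

Conservation of mass: C = (0.3240·0.8700 + 0.05340·169.0) / 0.3774 = 9.306/0.3774 = 24.66 mg/L; combined flow 0.3774 m³/s.
Half-life 11.8 h → k = ln 2 / 11.8 = 0.05874 h⁻¹ = 1.410 d⁻¹.
After decay, C = 24.66 × e^(−kt) = 24.66 × 0.1280 = 3.156 mg/L.
At the second outfall, C = (0.3774·3.156 + 0.01750·132.0) / (0.3774 + 0.01750) = 8.865 mg/L.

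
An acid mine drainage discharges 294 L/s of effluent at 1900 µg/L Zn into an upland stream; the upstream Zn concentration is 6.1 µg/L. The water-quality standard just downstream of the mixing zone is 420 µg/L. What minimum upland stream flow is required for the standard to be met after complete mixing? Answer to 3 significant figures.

1050 L/s

Set C_mix = 420: (Q·6.100 + 294.0·1900) / (Q + 294.0) = 420
→ Q = 294.0·(1900 − 420)/(420 − 6.100) = 1051 L/s.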